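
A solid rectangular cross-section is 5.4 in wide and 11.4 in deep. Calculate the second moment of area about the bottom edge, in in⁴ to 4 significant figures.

The section: 5.4 × 11.4, A = 61.56 in², y = 5.7 in, Ī = 666.695 in⁴.
Transfer it to a horizontal axis along the bottom face using Ī + A·d² with d = y − 0:
  the section: d = 5.7 in → contributes +2666.78 in⁴
Total I = 2666.78 in⁴.

I_base ≈ 2667 in⁴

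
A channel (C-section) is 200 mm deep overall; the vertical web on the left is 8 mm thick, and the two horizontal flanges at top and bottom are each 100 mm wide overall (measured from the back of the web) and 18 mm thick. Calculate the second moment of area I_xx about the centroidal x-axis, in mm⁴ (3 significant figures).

I_xx ≈ 3.28 × 10⁷ mm⁴

Treat the section as a set of non-overlapping primitives; coordinates are from the bounding-box lower-left.
Web: 8 × 200, A = 1 600 mm², y = 100 mm, Ī = 5 333 333 mm⁴.
Top flange (beyond web): 92 × 18, A = 1 656 mm², y = 191 mm, Ī = 44 712 mm⁴.
Bottom flange (beyond web): 92 × 18, A = 1 656 mm², y = 9 mm, Ī = 44 712 mm⁴.
By symmetry the centroid is at mid-height, ȳ = 100 mm.
Transfer each piece to the centroidal x-axis using Ī + A·d² with d = y − 100:
  web: d = 0 mm → contributes +5 333 333 mm⁴
  top flange (beyond web): d = 91 mm → contributes +13 758 048 mm⁴
  bottom flange (beyond web): d = -91 mm → contributes +13 758 048 mm⁴
Total I = 32 849 429 mm⁴.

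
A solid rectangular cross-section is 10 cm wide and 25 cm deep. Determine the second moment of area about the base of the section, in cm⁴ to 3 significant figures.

I_base ≈ 5.21 × 10⁴ cm⁴

The section: 10 × 25, A = 250 cm², y = 12.5 cm, Ī = 13 021 cm⁴.
Transfer it to the base of the section using Ī + A·d² with d = y − 0:
  the section: d = 12.5 cm → contributes +52 083 cm⁴
Total I = 52 083 cm⁴.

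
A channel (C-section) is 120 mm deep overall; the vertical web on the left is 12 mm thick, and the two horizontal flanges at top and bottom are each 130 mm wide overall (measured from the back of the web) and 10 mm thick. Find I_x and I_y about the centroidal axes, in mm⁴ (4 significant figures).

Break the section into simple shapes (no overlaps), measuring from the bottom-left corner of the bounding box.
Web: 12 × 120, A = 1 440 mm², y = 60 mm, Ī = 1 728 000 mm⁴.
Top flange (beyond web): 118 × 10, A = 1 180 mm², y = 115 mm, Ī = 9833.33 mm⁴.
Bottom flange (beyond web): 118 × 10, A = 1 180 mm², y = 5 mm, Ī = 9833.33 mm⁴.
By symmetry the centroid is at mid-height, ȳ = 60 mm.
Transfer each piece to the centroidal x-axis using Ī + A·d² with d = y − 60:
  web: d = 0 mm → contributes +1 728 000 mm⁴
  top flange (beyond web): d = 55 mm → contributes +3 579 333 mm⁴
  bottom flange (beyond web): d = -55 mm → contributes +3 579 333 mm⁴
Total I = 8 886 667 mm⁴.
For the y-axis: x̄ = 46.3684 mm.
Repeating about the centroidal y-axis gives I_y = 6 534 151 mm⁴.

I_x ≈ 8.887 × 10⁶ mm⁴, I_y ≈ 6.534 × 10⁶ mm⁴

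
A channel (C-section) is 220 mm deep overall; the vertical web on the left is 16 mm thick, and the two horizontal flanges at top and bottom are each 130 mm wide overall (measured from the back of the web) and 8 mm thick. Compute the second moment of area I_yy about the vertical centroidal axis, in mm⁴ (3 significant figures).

Treat the section as a set of non-overlapping primitives; coordinates are from the bounding-box lower-left.
Web: 16 × 220, A = 3 520 mm², x = 8 mm, Ī = 75 093 mm⁴.
Top flange (beyond web): 114 × 8, A = 912 mm², x = 73 mm, Ī = 987 696 mm⁴.
Bottom flange (beyond web): 114 × 8, A = 912 mm², x = 73 mm, Ī = 987 696 mm⁴.
Centroid: x̄ = ΣA·x / ΣA = 30.186 mm.
Transfer each piece to the vertical centroidal axis using Ī + A·d² with d = x − 30.186:
  web: d = -22.186 mm → contributes +1 807 645 mm⁴
  top flange (beyond web): d = 42.814 mm → contributes +2 659 456 mm⁴
  bottom flange (beyond web): d = 42.814 mm → contributes +2 659 456 mm⁴
Total I = 7 126 557 mm⁴.

I_yy ≈ 7.13 × 10⁶ mm⁴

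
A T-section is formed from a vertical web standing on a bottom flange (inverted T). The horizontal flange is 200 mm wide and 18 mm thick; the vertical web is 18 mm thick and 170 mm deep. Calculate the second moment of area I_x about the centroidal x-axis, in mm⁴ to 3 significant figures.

Decompose the section into non-overlapping parts with the origin at the bottom-left of its bounding rectangle.
Flange: 200 × 18, A = 3 600 mm², y = 9 mm, Ī = 97 200 mm⁴.
Web: 18 × 170, A = 3 060 mm², y = 103 mm, Ī = 7 369 500 mm⁴.
Centroid: ȳ = ΣA·y / ΣA = 52.189 mm.
Transfer each piece to the centroidal x-axis using Ī + A·d² with d = y − 52.189:
  flange: d = -43.189 mm → contributes +6 812 302 mm⁴
  web: d = 50.811 mm → contributes +15 269 620 mm⁴
Total I = 22 081 922 mm⁴.

I_x ≈ 2.21 × 10⁷ mm⁴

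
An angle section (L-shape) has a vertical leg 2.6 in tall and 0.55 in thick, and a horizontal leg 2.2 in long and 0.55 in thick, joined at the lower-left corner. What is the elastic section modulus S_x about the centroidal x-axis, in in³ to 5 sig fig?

S_x ≈ 0.83143 in³

Treat the section as a set of non-overlapping primitives; coordinates are from the bounding-box lower-left.
Vertical leg: 0.55 × 2.6, A = 1.43 in², y = 1.3 in, Ī = 0.8055667 in⁴.
Horizontal leg (remainder): 1.65 × 0.55, A = 0.9075 in², y = 0.275 in, Ī = 0.02287656 in⁴.
Centroid: ȳ = ΣA·y / ΣA = 0.9020588 in.
Transfer each piece to the centroidal x-axis using Ī + A·d² with d = y − 0.9020588:
  vertical leg: d = 0.3979412 in → contributes +1.032017 in⁴
  horizontal leg (remainder): d = -0.6270588 in → contributes +0.3797081 in⁴
Total I = 1.411726 in⁴.
Extreme fibre distance c = 1.697941 in; S = I/c = 0.8314337 in³.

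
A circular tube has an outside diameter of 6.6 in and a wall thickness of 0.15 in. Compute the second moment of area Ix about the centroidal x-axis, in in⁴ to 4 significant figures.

Decompose the section into non-overlapping parts with the origin at the bottom-left of its bounding rectangle.
Outer circle: ⌀6.6, A = 34.2119 in², y = 3.3 in, Ī = 93.142 in⁴.
Bore (subtracted): ⌀6.3, A = 31.1725 in², y = 3.3 in, Ī = 77.3272 in⁴.
By symmetry the centroid is at mid-height, ȳ = 3.3 in.
All pieces are centred on the centroidal x-axis, so I = ΣĪ (holes subtracted) = 15.8149 in⁴.

Ix ≈ 15.81 in⁴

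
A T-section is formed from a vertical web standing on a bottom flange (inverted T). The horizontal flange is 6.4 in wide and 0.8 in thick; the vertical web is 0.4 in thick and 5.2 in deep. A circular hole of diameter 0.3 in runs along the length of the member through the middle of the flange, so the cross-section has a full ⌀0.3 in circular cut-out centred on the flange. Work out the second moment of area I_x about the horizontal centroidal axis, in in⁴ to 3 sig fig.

Split into non-overlapping primitives; take the origin at the lower-left of the bounding box.
Flange: 6.4 × 0.8, A = 5.12 in², y = 0.4 in, Ī = 0.27307 in⁴.
Web: 0.4 × 5.2, A = 2.08 in², y = 3.4 in, Ī = 4.6869 in⁴.
Hole (subtracted): ⌀0.3, A = 0.070686 in², y = 0.4 in, Ī = 0.00039761 in⁴.
Centroid: ȳ = ΣA·y / ΣA = 1.2753 in.
Transfer each piece to the horizontal centroidal axis using Ī + A·d² with d = y − 1.2753:
  flange: d = -0.87526 in → contributes +4.1954 in⁴
  web: d = 2.1247 in → contributes +14.077 in⁴
  hole: d = -0.87526 in → contributes −0.054549 in⁴
Total I = 18.218 in⁴.

I_x ≈ 18.2 in⁴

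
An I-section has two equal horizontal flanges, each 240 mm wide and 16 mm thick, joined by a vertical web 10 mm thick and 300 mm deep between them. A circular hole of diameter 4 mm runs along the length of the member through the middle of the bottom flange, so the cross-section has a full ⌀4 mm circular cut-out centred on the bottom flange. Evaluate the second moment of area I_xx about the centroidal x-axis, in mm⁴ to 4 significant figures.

Break the section into simple shapes (no overlaps), measuring from the bottom-left corner of the bounding box.
Bottom flange: 240 × 16, A = 3 840 mm², y = 8 mm, Ī = 81 920 mm⁴.
Web: 10 × 300, A = 3 000 mm², y = 166 mm, Ī = 22 500 000 mm⁴.
Top flange: 240 × 16, A = 3 840 mm², y = 324 mm, Ī = 81 920 mm⁴.
Hole (subtracted): ⌀4, A = 12.5664 mm², y = 8 mm, Ī = 12.5664 mm⁴.
Centroid: ȳ = ΣA·y / ΣA = 166.186 mm.
Transfer each piece to the centroidal x-axis using Ī + A·d² with d = y − 166.186:
  bottom flange: d = -158.186 mm → contributes +96 169 666 mm⁴
  web: d = -0.186126 mm → contributes +22 500 104 mm⁴
  top flange: d = 157.814 mm → contributes +95 717 960 mm⁴
  hole: d = -158.186 mm → contributes −314 459 mm⁴
Total I = 214 073 271 mm⁴.

I_xx ≈ 2.141 × 10⁸ mm⁴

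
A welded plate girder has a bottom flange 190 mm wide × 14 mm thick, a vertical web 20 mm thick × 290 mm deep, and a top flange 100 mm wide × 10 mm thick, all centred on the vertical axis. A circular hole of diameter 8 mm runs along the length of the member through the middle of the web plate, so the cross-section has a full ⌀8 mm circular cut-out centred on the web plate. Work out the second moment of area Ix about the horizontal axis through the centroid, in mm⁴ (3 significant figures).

Break the section into simple shapes (no overlaps), measuring from the bottom-left corner of the bounding box.
Bottom plate: 190 × 14, A = 2 660 mm², y = 7 mm, Ī = 43 447 mm⁴.
Web plate: 20 × 290, A = 5 800 mm², y = 159 mm, Ī = 40 648 333 mm⁴.
Top plate: 100 × 10, A = 1 000 mm², y = 309 mm, Ī = 8333.3 mm⁴.
Hole (subtracted): ⌀8, A = 50.265 mm², y = 159 mm, Ī = 201.06 mm⁴.
Centroid: ȳ = ΣA·y / ΣA = 131.97 mm.
Transfer each piece to the horizontal axis through the centroid using Ī + A·d² with d = y − 131.97:
  bottom plate: d = -124.97 mm → contributes +41 587 774 mm⁴
  web plate: d = 27.027 mm → contributes +44 885 097 mm⁴
  top plate: d = 177.03 mm → contributes +31 347 009 mm⁴
  hole: d = 27.027 mm → contributes −36 919 mm⁴
Total I = 117 782 962 mm⁴.

Ix ≈ 1.18 × 10⁸ mm⁴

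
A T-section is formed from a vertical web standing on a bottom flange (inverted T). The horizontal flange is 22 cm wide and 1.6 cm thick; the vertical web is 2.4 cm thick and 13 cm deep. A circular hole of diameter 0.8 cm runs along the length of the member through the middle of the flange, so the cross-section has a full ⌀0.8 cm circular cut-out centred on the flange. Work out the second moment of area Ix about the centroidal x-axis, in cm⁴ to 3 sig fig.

Decompose the section into non-overlapping parts with the origin at the bottom-left of its bounding rectangle.
Flange: 22 × 1.6, A = 35.2 cm², y = 0.8 cm, Ī = 7.5093 cm⁴.
Web: 2.4 × 13, A = 31.2 cm², y = 8.1 cm, Ī = 439.4 cm⁴.
Hole (subtracted): ⌀0.8, A = 0.50265 cm², y = 0.8 cm, Ī = 0.020106 cm⁴.
Centroid: ȳ = ΣA·y / ΣA = 4.2563 cm.
Transfer each piece to the centroidal x-axis using Ī + A·d² with d = y − 4.2563:
  flange: d = -3.4563 cm → contributes +428.01 cm⁴
  web: d = 3.8437 cm → contributes +900.35 cm⁴
  hole: d = -3.4563 cm → contributes −6.0248 cm⁴
Total I = 1322.3 cm⁴.

Ix ≈ 1320 cm⁴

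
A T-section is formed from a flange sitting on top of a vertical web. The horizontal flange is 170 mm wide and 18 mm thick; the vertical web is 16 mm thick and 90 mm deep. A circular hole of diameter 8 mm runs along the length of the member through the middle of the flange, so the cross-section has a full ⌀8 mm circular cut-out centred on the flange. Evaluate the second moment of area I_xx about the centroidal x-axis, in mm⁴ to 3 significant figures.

I_xx ≈ 3.89 × 10⁶ mm⁴

Split into non-overlapping primitives; take the origin at the lower-left of the bounding box.
Flange: 170 × 18, A = 3 060 mm², y = 99 mm, Ī = 82 620 mm⁴.
Web: 16 × 90, A = 1 440 mm², y = 45 mm, Ī = 972 000 mm⁴.
Hole (subtracted): ⌀8, A = 50.265 mm², y = 99 mm, Ī = 201.06 mm⁴.
Centroid: ȳ = ΣA·y / ΣA = 81.525 mm.
Transfer each piece to the centroidal x-axis using Ī + A·d² with d = y − 81.525:
  flange: d = 17.475 mm → contributes +1 017 091 mm⁴
  web: d = -36.525 mm → contributes +2 893 048 mm⁴
  hole: d = 17.475 mm → contributes −15 551 mm⁴
Total I = 3 894 587 mm⁴.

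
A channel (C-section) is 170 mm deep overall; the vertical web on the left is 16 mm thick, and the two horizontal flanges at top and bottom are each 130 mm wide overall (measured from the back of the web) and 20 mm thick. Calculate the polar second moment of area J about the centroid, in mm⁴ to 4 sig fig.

Treat the section as a set of non-overlapping primitives; coordinates are from the bounding-box lower-left.
Web: 16 × 170, A = 2 720 mm², y = 85 mm, Ī = 6 550 667 mm⁴.
Top flange (beyond web): 114 × 20, A = 2 280 mm², y = 160 mm, Ī = 76 000 mm⁴.
Bottom flange (beyond web): 114 × 20, A = 2 280 mm², y = 10 mm, Ī = 76 000 mm⁴.
By symmetry the centroid is at mid-height, ȳ = 85 mm.
Transfer each piece to the centroidal x-axis using Ī + A·d² with d = y − 85:
  web: d = 0 mm → contributes +6 550 667 mm⁴
  top flange (beyond web): d = 75 mm → contributes +12 901 000 mm⁴
  bottom flange (beyond web): d = -75 mm → contributes +12 901 000 mm⁴
Total I = 32 352 667 mm⁴.
For the y-axis: x̄ = 48.7143 mm.
Repeating about the centroidal y-axis gives I_y = 12 194 792 mm⁴.
Polar second moment: J = I_x + I_y = 44 547 459 mm⁴.

J ≈ 4.455 × 10⁷ mm⁴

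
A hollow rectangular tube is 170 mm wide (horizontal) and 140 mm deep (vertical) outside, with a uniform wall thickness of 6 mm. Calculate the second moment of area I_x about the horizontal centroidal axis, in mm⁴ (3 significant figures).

I_x ≈ 1.13 × 10⁷ mm⁴

Treat the section as a set of non-overlapping primitives; coordinates are from the bounding-box lower-left.
Outer rectangle: 170 × 140, A = 23 800 mm², y = 70 mm, Ī = 38 873 333 mm⁴.
Inner void (subtracted): 158 × 128, A = 20 224 mm², y = 70 mm, Ī = 27 612 501 mm⁴.
By symmetry the centroid is at mid-height, ȳ = 70 mm.
All pieces are centred on the horizontal centroidal axis, so I = ΣĪ (holes subtracted) = 11 260 832 mm⁴.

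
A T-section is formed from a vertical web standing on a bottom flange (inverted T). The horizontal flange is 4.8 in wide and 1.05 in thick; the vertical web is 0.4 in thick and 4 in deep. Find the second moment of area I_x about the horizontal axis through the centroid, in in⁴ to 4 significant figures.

I_x ≈ 10.34 in⁴

Split into non-overlapping primitives; take the origin at the lower-left of the bounding box.
Flange: 4.8 × 1.05, A = 5.04 in², y = 0.525 in, Ī = 0.46305 in⁴.
Web: 0.4 × 4, A = 1.6 in², y = 3.05 in, Ī = 2.13333 in⁴.
Centroid: ȳ = ΣA·y / ΣA = 1.13343 in.
Transfer each piece to the horizontal axis through the centroid using Ī + A·d² with d = y − 1.13343:
  flange: d = -0.608434 in → contributes +2.32882 in⁴
  web: d = 1.91657 in → contributes +8.0105 in⁴
Total I = 10.3393 in⁴.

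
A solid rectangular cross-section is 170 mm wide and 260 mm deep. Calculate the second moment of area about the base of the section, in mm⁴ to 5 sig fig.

I_base ≈ 9.9597 × 10⁸ mm⁴

The section: 170 × 260, A = 44 200 mm², y = 130 mm, Ī = 248 993 333 mm⁴.
Transfer it to the base of the section using Ī + A·d² with d = y − 0:
  the section: d = 130 mm → contributes +995 973 333 mm⁴
Total I = 995 973 333 mm⁴.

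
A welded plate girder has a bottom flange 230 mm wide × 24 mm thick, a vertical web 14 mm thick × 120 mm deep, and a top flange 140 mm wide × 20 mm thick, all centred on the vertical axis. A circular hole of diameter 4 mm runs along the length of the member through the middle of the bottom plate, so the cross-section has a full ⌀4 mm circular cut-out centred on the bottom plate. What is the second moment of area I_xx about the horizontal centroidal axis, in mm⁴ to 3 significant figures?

I_xx ≈ 4.06 × 10⁷ mm⁴

Decompose the section into non-overlapping parts with the origin at the bottom-left of its bounding rectangle.
Bottom plate: 230 × 24, A = 5 520 mm², y = 12 mm, Ī = 264 960 mm⁴.
Web plate: 14 × 120, A = 1 680 mm², y = 84 mm, Ī = 2 016 000 mm⁴.
Top plate: 140 × 20, A = 2 800 mm², y = 154 mm, Ī = 93 333 mm⁴.
Hole (subtracted): ⌀4, A = 12.566 mm², y = 12 mm, Ī = 12.566 mm⁴.
Centroid: ȳ = ΣA·y / ΣA = 63.921 mm.
Transfer each piece to the horizontal centroidal axis using Ī + A·d² with d = y − 63.921:
  bottom plate: d = -51.921 mm → contributes +15 145 863 mm⁴
  web plate: d = 20.079 mm → contributes +2 693 303 mm⁴
  top plate: d = 90.079 mm → contributes +22 813 043 mm⁴
  hole: d = -51.921 mm → contributes −33 889 mm⁴
Total I = 40 618 319 mm⁴.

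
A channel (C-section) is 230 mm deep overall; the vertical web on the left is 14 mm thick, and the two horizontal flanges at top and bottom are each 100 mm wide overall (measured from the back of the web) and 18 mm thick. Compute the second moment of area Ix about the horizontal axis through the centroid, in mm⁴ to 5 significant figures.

Treat the section as a set of non-overlapping primitives; coordinates are from the bounding-box lower-left.
Web: 14 × 230, A = 3 220 mm², y = 115 mm, Ī = 14 194 833 mm⁴.
Top flange (beyond web): 86 × 18, A = 1 548 mm², y = 221 mm, Ī = 41 796 mm⁴.
Bottom flange (beyond web): 86 × 18, A = 1 548 mm², y = 9 mm, Ī = 41 796 mm⁴.
By symmetry the centroid is at mid-height, ȳ = 115 mm.
Transfer each piece to the horizontal axis through the centroid using Ī + A·d² with d = y − 115:
  web: d = 0 mm → contributes +14 194 833 mm⁴
  top flange (beyond web): d = 106 mm → contributes +17 435 124 mm⁴
  bottom flange (beyond web): d = -106 mm → contributes +17 435 124 mm⁴
Total I = 49 065 081 mm⁴.

Ix ≈ 4.9065 × 10⁷ mm⁴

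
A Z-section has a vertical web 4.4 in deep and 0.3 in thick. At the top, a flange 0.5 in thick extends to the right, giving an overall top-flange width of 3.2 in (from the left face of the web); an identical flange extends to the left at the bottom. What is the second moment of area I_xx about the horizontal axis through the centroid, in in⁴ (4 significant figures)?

I_xx ≈ 13.22 in⁴

Treat the section as a set of non-overlapping primitives; coordinates are from the bounding-box lower-left.
Web: 0.3 × 4.4, A = 1.32 in², y = 2.2 in, Ī = 2.1296 in⁴.
Top flange (beyond web): 2.9 × 0.5, A = 1.45 in², y = 4.15 in, Ī = 0.0302083 in⁴.
Bottom flange (beyond web): 2.9 × 0.5, A = 1.45 in², y = 0.25 in, Ī = 0.0302083 in⁴.
Centroid: ȳ = ΣA·y / ΣA = 2.2 in.
Transfer each piece to the horizontal axis through the centroid using Ī + A·d² with d = y − 2.2:
  web: d = 0 in → contributes +2.1296 in⁴
  top flange (beyond web): d = 1.95 in → contributes +5.54383 in⁴
  bottom flange (beyond web): d = -1.95 in → contributes +5.54383 in⁴
Total I = 13.2173 in⁴.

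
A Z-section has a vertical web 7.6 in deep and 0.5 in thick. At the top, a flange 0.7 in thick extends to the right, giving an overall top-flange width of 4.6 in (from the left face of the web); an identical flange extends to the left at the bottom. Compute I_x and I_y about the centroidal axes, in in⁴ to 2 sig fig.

Break the section into simple shapes (no overlaps), measuring from the bottom-left corner of the bounding box.
Web: 0.5 × 7.6, A = 3.8 in², y = 3.8 in, Ī = 18.29 in⁴.
Top flange (beyond web): 4.1 × 0.7, A = 2.87 in², y = 7.25 in, Ī = 0.1172 in⁴.
Bottom flange (beyond web): 4.1 × 0.7, A = 2.87 in², y = 0.35 in, Ī = 0.1172 in⁴.
Centroid: ȳ = ΣA·y / ΣA = 3.8 in.
Transfer each piece to the centroidal x-axis using Ī + A·d² with d = y − 3.8:
  web: d = 0 in → contributes +18.29 in⁴
  top flange (beyond web): d = 3.45 in → contributes +34.28 in⁴
  bottom flange (beyond web): d = -3.45 in → contributes +34.28 in⁴
Total I = 86.85 in⁴.
For the y-axis: x̄ = 4.35 in.
Repeating about the centroidal y-axis gives I_y = 38.48 in⁴.

I_x ≈ 87 in⁴, I_y ≈ 38 in⁴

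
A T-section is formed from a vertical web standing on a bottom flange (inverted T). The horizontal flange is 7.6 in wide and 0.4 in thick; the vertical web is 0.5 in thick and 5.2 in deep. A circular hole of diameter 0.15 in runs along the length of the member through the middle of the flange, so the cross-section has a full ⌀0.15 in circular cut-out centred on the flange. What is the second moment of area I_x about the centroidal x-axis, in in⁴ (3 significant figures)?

Treat the section as a set of non-overlapping primitives; coordinates are from the bounding-box lower-left.
Flange: 7.6 × 0.4, A = 3.04 in², y = 0.2 in, Ī = 0.040533 in⁴.
Web: 0.5 × 5.2, A = 2.6 in², y = 3 in, Ī = 5.8587 in⁴.
Hole (subtracted): ⌀0.15, A = 0.017671 in², y = 0.2 in, Ī = 0.00002485 in⁴.
Centroid: ȳ = ΣA·y / ΣA = 1.4948 in.
Transfer each piece to the centroidal x-axis using Ī + A·d² with d = y − 1.4948:
  flange: d = -1.2948 in → contributes +5.1374 in⁴
  web: d = 1.5052 in → contributes +11.749 in⁴
  hole: d = -1.2948 in → contributes −0.029653 in⁴
Total I = 16.857 in⁴.

I_x ≈ 16.9 in⁴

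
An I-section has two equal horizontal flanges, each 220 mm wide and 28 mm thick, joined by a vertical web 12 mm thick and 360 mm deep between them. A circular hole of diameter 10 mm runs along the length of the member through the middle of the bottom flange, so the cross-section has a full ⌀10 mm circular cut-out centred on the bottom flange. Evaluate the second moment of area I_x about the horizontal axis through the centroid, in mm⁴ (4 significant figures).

Split into non-overlapping primitives; take the origin at the lower-left of the bounding box.
Bottom flange: 220 × 28, A = 6 160 mm², y = 14 mm, Ī = 402 453 mm⁴.
Web: 12 × 360, A = 4 320 mm², y = 208 mm, Ī = 46 656 000 mm⁴.
Top flange: 220 × 28, A = 6 160 mm², y = 402 mm, Ī = 402 453 mm⁴.
Hole (subtracted): ⌀10, A = 78.5398 mm², y = 14 mm, Ī = 490.874 mm⁴.
Centroid: ȳ = ΣA·y / ΣA = 208.92 mm.
Transfer each piece to the horizontal axis through the centroid using Ī + A·d² with d = y − 208.92:
  bottom flange: d = -194.92 mm → contributes +234 444 327 mm⁴
  web: d = -0.920011 mm → contributes +46 659 657 mm⁴
  top flange: d = 193.08 mm → contributes +230 046 528 mm⁴
  hole: d = -194.92 mm → contributes −2 984 518 mm⁴
Total I = 508 165 993 mm⁴.

I_x ≈ 5.082 × 10⁸ mm⁴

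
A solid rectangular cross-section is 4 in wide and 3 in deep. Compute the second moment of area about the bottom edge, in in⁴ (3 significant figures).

I_base ≈ 36.0 in⁴

The section: 4 × 3, A = 12 in², y = 1.5 in, Ī = 9 in⁴.
Transfer it to the bottom edge using Ī + A·d² with d = y − 0:
  the section: d = 1.5 in → contributes +36 in⁴
Total I = 36 in⁴.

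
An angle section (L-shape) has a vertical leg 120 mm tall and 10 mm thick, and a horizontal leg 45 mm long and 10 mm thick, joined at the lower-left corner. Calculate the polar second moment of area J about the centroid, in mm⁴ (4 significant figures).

J ≈ 2.446 × 10⁶ mm⁴

Treat the section as a set of non-overlapping primitives; coordinates are from the bounding-box lower-left.
Vertical leg: 10 × 120, A = 1 200 mm², y = 60 mm, Ī = 1 440 000 mm⁴.
Horizontal leg (remainder): 35 × 10, A = 350 mm², y = 5 mm, Ī = 2916.67 mm⁴.
Centroid: ȳ = ΣA·y / ΣA = 47.5806 mm.
Transfer each piece to the centroidal x-axis using Ī + A·d² with d = y − 47.5806:
  vertical leg: d = 12.4194 mm → contributes +1 625 088 mm⁴
  horizontal leg (remainder): d = -42.5806 mm → contributes +637 506 mm⁴
Total I = 2 262 594 mm⁴.
For the y-axis: x̄ = 10.0806 mm.
Repeating about the centroidal y-axis gives I_y = 182 907 mm⁴.
Polar second moment: J = I_x + I_y = 2 445 501 mm⁴.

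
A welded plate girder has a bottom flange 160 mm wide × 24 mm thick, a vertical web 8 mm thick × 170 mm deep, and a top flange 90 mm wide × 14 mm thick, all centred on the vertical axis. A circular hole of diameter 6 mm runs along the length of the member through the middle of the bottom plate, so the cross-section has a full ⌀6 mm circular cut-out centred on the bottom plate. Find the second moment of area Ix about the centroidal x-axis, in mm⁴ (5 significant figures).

Ix ≈ 3.9993 × 10⁷ mm⁴

Break the section into simple shapes (no overlaps), measuring from the bottom-left corner of the bounding box.
Bottom plate: 160 × 24, A = 3 840 mm², y = 12 mm, Ī = 184 320 mm⁴.
Web plate: 8 × 170, A = 1 360 mm², y = 109 mm, Ī = 3 275 333 mm⁴.
Top plate: 90 × 14, A = 1 260 mm², y = 201 mm, Ī = 20 580 mm⁴.
Hole (subtracted): ⌀6, A = 28.27433 mm², y = 12 mm, Ī = 63.61725 mm⁴.
Centroid: ȳ = ΣA·y / ΣA = 69.53666 mm.
Transfer each piece to the centroidal x-axis using Ī + A·d² with d = y − 69.53666:
  bottom plate: d = -57.53666 mm → contributes +12 896 513 mm⁴
  web plate: d = 39.46334 mm → contributes +5 393 337 mm⁴
  top plate: d = 131.4633 mm → contributes +21 796 669 mm⁴
  hole: d = -57.53666 mm → contributes −93664.87 mm⁴
Total I = 39 992 854 mm⁴.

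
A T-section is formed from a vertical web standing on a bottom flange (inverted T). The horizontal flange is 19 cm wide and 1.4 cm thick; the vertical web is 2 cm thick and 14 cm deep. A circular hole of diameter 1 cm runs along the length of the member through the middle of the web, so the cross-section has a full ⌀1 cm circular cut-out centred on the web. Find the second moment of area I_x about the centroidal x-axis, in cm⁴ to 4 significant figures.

Treat the section as a set of non-overlapping primitives; coordinates are from the bounding-box lower-left.
Flange: 19 × 1.4, A = 26.6 cm², y = 0.7 cm, Ī = 4.34467 cm⁴.
Web: 2 × 14, A = 28 cm², y = 8.4 cm, Ī = 457.333 cm⁴.
Hole (subtracted): ⌀1, A = 0.785398 cm², y = 8.4 cm, Ī = 0.0490874 cm⁴.
Centroid: ȳ = ΣA·y / ΣA = 4.59397 cm.
Transfer each piece to the centroidal x-axis using Ī + A·d² with d = y − 4.59397:
  flange: d = -3.89397 cm → contributes +407.68 cm⁴
  web: d = 3.80603 cm → contributes +862.938 cm⁴
  hole: d = 3.80603 cm → contributes −11.4263 cm⁴
Total I = 1259.19 cm⁴.

I_x ≈ 1259 cm⁴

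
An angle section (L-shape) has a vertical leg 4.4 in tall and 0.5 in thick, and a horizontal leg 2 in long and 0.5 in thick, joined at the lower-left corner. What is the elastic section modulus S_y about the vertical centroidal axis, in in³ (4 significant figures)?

S_y ≈ 0.4986 in³

Treat the section as a set of non-overlapping primitives; coordinates are from the bounding-box lower-left.
Vertical leg: 0.5 × 4.4, A = 2.2 in², x = 0.25 in, Ī = 0.0458333 in⁴.
Horizontal leg (remainder): 1.5 × 0.5, A = 0.75 in², x = 1.25 in, Ī = 0.140625 in⁴.
Centroid: x̄ = ΣA·x / ΣA = 0.504237 in.
Transfer each piece to the vertical centroidal axis using Ī + A·d² with d = x − 0.504237:
  vertical leg: d = -0.254237 in → contributes +0.188034 in⁴
  horizontal leg (remainder): d = 0.745763 in → contributes +0.557747 in⁴
Total I = 0.74578 in⁴.
Extreme fibre distance c = 1.49576 in; S = I/c = 0.498595 in³.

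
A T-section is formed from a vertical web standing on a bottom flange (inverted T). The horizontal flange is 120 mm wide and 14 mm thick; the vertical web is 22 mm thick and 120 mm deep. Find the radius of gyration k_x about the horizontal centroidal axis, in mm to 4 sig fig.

k_x ≈ 42.50 mm

Break the section into simple shapes (no overlaps), measuring from the bottom-left corner of the bounding box.
Flange: 120 × 14, A = 1 680 mm², y = 7 mm, Ī = 27 440 mm⁴.
Web: 22 × 120, A = 2 640 mm², y = 74 mm, Ī = 3 168 000 mm⁴.
Centroid: ȳ = ΣA·y / ΣA = 47.9444 mm.
Transfer each piece to the horizontal centroidal axis using Ī + A·d² with d = y − 47.9444:
  flange: d = -40.9444 mm → contributes +2 843 872 mm⁴
  web: d = 26.0556 mm → contributes +4 960 275 mm⁴
Total I = 7 804 147 mm⁴.
Radius of gyration: k = √(I/A) = √(7 804 147 / 4 320) = 42.5031 mm.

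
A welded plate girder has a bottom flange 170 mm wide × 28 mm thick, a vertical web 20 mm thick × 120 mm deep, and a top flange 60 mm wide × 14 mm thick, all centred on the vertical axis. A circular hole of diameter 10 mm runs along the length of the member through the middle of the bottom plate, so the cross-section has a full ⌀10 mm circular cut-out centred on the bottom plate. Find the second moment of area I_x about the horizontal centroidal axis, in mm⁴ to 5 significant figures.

Treat the section as a set of non-overlapping primitives; coordinates are from the bounding-box lower-left.
Bottom plate: 170 × 28, A = 4 760 mm², y = 14 mm, Ī = 310986.7 mm⁴.
Web plate: 20 × 120, A = 2 400 mm², y = 88 mm, Ī = 2 880 000 mm⁴.
Top plate: 60 × 14, A = 840 mm², y = 155 mm, Ī = 13 720 mm⁴.
Hole (subtracted): ⌀10, A = 78.53982 mm², y = 14 mm, Ī = 490.8739 mm⁴.
Centroid: ȳ = ΣA·y / ΣA = 51.3719 mm.
Transfer each piece to the horizontal centroidal axis using Ī + A·d² with d = y − 51.3719:
  bottom plate: d = -37.3719 mm → contributes +6 959 082 mm⁴
  web plate: d = 36.6281 mm → contributes +6 099 883 mm⁴
  top plate: d = 103.6281 mm → contributes +9 034 298 mm⁴
  hole: d = -37.3719 mm → contributes −110184.2 mm⁴
Total I = 21 983 079 mm⁴.

I_x ≈ 2.1983 × 10⁷ mm⁴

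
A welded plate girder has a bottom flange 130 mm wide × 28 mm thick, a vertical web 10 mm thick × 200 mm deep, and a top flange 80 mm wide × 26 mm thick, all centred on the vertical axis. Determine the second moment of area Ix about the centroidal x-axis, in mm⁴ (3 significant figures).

Ix ≈ 7.67 × 10⁷ mm⁴

Split into non-overlapping primitives; take the origin at the lower-left of the bounding box.
Bottom plate: 130 × 28, A = 3 640 mm², y = 14 mm, Ī = 237 813 mm⁴.
Web plate: 10 × 200, A = 2 000 mm², y = 128 mm, Ī = 6 666 667 mm⁴.
Top plate: 80 × 26, A = 2 080 mm², y = 241 mm, Ī = 117 173 mm⁴.
Centroid: ȳ = ΣA·y / ΣA = 104.69 mm.
Transfer each piece to the centroidal x-axis using Ī + A·d² with d = y − 104.69:
  bottom plate: d = -90.694 mm → contributes +30 178 474 mm⁴
  web plate: d = 23.306 mm → contributes +7 752 978 mm⁴
  top plate: d = 136.31 mm → contributes +38 762 000 mm⁴
Total I = 76 693 452 mm⁴.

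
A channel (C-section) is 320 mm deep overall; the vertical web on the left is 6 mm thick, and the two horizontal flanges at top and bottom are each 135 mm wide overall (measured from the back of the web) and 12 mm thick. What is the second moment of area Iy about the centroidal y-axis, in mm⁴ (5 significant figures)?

Iy ≈ 9.6986 × 10⁶ mm⁴

Treat the section as a set of non-overlapping primitives; coordinates are from the bounding-box lower-left.
Web: 6 × 320, A = 1 920 mm², x = 3 mm, Ī = 5 760 mm⁴.
Top flange (beyond web): 129 × 12, A = 1 548 mm², x = 70.5 mm, Ī = 2 146 689 mm⁴.
Bottom flange (beyond web): 129 × 12, A = 1 548 mm², x = 70.5 mm, Ī = 2 146 689 mm⁴.
Centroid: x̄ = ΣA·x / ΣA = 44.66268 mm.
Transfer each piece to the centroidal y-axis using Ī + A·d² with d = x − 44.66268:
  web: d = -41.66268 mm → contributes +3 338 455 mm⁴
  top flange (beyond web): d = 25.83732 mm → contributes +3 180 083 mm⁴
  bottom flange (beyond web): d = 25.83732 mm → contributes +3 180 083 mm⁴
Total I = 9 698 621 mm⁴.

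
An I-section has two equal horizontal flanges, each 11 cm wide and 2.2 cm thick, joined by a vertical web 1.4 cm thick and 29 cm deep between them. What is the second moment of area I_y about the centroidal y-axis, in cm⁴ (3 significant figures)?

I_y ≈ 495 cm⁴

Decompose the section into non-overlapping parts with the origin at the bottom-left of its bounding rectangle.
Bottom flange: 11 × 2.2, A = 24.2 cm², x = 5.5 cm, Ī = 244.02 cm⁴.
Web: 1.4 × 29, A = 40.6 cm², x = 5.5 cm, Ī = 6.6313 cm⁴.
Top flange: 11 × 2.2, A = 24.2 cm², x = 5.5 cm, Ī = 244.02 cm⁴.
By symmetry the centroid is at mid-width, x̄ = 5.5 cm.
All pieces are centred on the centroidal y-axis, so I = ΣĪ = 494.66 cm⁴.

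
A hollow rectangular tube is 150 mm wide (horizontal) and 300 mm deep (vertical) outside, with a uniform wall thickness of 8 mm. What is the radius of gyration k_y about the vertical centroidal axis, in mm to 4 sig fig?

k_y ≈ 62.85 mm

Split into non-overlapping primitives; take the origin at the lower-left of the bounding box.
Outer rectangle: 150 × 300, A = 45 000 mm², x = 75 mm, Ī = 84 375 000 mm⁴.
Inner void (subtracted): 134 × 284, A = 38 056 mm², x = 75 mm, Ī = 56 944 461 mm⁴.
By symmetry the centroid is at mid-width, x̄ = 75 mm.
All pieces are centred on the vertical centroidal axis, so I = ΣĪ (holes subtracted) = 27 430 539 mm⁴.
Radius of gyration: k = √(I/A) = √(27 430 539 / 6 944) = 62.851 mm.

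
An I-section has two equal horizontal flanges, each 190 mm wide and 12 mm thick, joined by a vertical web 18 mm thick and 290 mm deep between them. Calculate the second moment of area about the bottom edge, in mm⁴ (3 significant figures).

Split into non-overlapping primitives; take the origin at the lower-left of the bounding box.
Bottom flange: 190 × 12, A = 2 280 mm², y = 6 mm, Ī = 27 360 mm⁴.
Web: 18 × 290, A = 5 220 mm², y = 157 mm, Ī = 36 583 500 mm⁴.
Top flange: 190 × 12, A = 2 280 mm², y = 308 mm, Ī = 27 360 mm⁴.
Transfer each piece to a horizontal axis along the bottom face using Ī + A·d² with d = y − 0:
  bottom flange: d = 6 mm → contributes +109 440 mm⁴
  web: d = 157 mm → contributes +165 251 280 mm⁴
  top flange: d = 308 mm → contributes +216 317 280 mm⁴
Total I = 381 678 000 mm⁴.

I_base ≈ 3.82 × 10⁸ mm⁴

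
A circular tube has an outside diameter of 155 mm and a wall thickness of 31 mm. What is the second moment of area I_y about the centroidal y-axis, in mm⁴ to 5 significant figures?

I_y ≈ 2.4661 × 10⁷ mm⁴

Decompose the section into non-overlapping parts with the origin at the bottom-left of its bounding rectangle.
Outer circle: ⌀155, A = 18869.19 mm², x = 77.5 mm, Ī = 28 333 269 mm⁴.
Bore (subtracted): ⌀93, A = 6792.909 mm², x = 77.5 mm, Ī = 3 671 992 mm⁴.
By symmetry the centroid is at mid-width, x̄ = 77.5 mm.
All pieces are centred on the centroidal y-axis, so I = ΣĪ (holes subtracted) = 24 661 278 mm⁴.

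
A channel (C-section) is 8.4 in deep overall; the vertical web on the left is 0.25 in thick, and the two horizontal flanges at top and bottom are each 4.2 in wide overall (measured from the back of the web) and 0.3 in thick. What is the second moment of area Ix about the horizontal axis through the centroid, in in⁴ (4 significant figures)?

Ix ≈ 51.24 in⁴

Decompose the section into non-overlapping parts with the origin at the bottom-left of its bounding rectangle.
Web: 0.25 × 8.4, A = 2.1 in², y = 4.2 in, Ī = 12.348 in⁴.
Top flange (beyond web): 3.95 × 0.3, A = 1.185 in², y = 8.25 in, Ī = 0.0088875 in⁴.
Bottom flange (beyond web): 3.95 × 0.3, A = 1.185 in², y = 0.15 in, Ī = 0.0088875 in⁴.
By symmetry the centroid is at mid-height, ȳ = 4.2 in.
Transfer each piece to the horizontal axis through the centroid using Ī + A·d² with d = y − 4.2:
  web: d = 0 in → contributes +12.348 in⁴
  top flange (beyond web): d = 4.05 in → contributes +19.4459 in⁴
  bottom flange (beyond web): d = -4.05 in → contributes +19.4459 in⁴
Total I = 51.2397 in⁴.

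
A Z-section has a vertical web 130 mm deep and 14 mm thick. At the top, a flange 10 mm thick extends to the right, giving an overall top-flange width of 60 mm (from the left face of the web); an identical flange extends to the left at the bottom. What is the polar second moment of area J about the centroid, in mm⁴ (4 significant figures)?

J ≈ 6.903 × 10⁶ mm⁴

Decompose the section into non-overlapping parts with the origin at the bottom-left of its bounding rectangle.
Web: 14 × 130, A = 1 820 mm², y = 65 mm, Ī = 2 563 167 mm⁴.
Top flange (beyond web): 46 × 10, A = 460 mm², y = 125 mm, Ī = 3833.33 mm⁴.
Bottom flange (beyond web): 46 × 10, A = 460 mm², y = 5 mm, Ī = 3833.33 mm⁴.
Centroid: ȳ = ΣA·y / ΣA = 65 mm.
Transfer each piece to the centroidal x-axis using Ī + A·d² with d = y − 65:
  web: d = 0 mm → contributes +2 563 167 mm⁴
  top flange (beyond web): d = 60 mm → contributes +1 659 833 mm⁴
  bottom flange (beyond web): d = -60 mm → contributes +1 659 833 mm⁴
Total I = 5 882 833 mm⁴.
For the y-axis: x̄ = 53 mm.
Repeating about the centroidal y-axis gives I_y = 1 019 953 mm⁴.
Polar second moment: J = I_x + I_y = 6 902 787 mm⁴.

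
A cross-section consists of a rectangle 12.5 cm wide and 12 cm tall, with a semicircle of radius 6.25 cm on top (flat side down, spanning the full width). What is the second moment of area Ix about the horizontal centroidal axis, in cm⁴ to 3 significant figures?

Decompose the section into non-overlapping parts with the origin at the bottom-left of its bounding rectangle.
Rectangular body: 12.5 × 12, A = 150 cm², y = 6 cm, Ī = 1 800 cm⁴.
Semicircular cap: semicircle r = 6.25, A = 61.359 cm², y = 14.653 cm, Ī = 167.48 cm⁴.
Centroid: ȳ = ΣA·y / ΣA = 8.5119 cm.
Transfer each piece to the horizontal centroidal axis using Ī + A·d² with d = y − 8.5119:
  rectangular body: d = -2.5119 cm → contributes +2746.5 cm⁴
  semicircular cap: d = 6.1407 cm → contributes +2481.2 cm⁴
Total I = 5227.7 cm⁴.

Ix ≈ 5230 cm⁴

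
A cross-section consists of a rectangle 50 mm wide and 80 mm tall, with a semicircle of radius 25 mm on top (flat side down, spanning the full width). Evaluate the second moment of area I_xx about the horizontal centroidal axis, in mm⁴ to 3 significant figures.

I_xx ≈ 4.20 × 10⁶ mm⁴

Decompose the section into non-overlapping parts with the origin at the bottom-left of its bounding rectangle.
Rectangular body: 50 × 80, A = 4 000 mm², y = 40 mm, Ī = 2 133 333 mm⁴.
Semicircular cap: semicircle r = 25, A = 981.75 mm², y = 90.61 mm, Ī = 42 874 mm⁴.
Centroid: ȳ = ΣA·y / ΣA = 49.974 mm.
Transfer each piece to the horizontal centroidal axis using Ī + A·d² with d = y − 49.974:
  rectangular body: d = -9.9737 mm → contributes +2 531 234 mm⁴
  semicircular cap: d = 40.637 mm → contributes +1 664 067 mm⁴
Total I = 4 195 301 mm⁴.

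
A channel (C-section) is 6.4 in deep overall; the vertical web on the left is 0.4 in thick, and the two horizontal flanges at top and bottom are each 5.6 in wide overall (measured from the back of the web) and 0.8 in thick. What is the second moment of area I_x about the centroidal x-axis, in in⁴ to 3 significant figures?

Treat the section as a set of non-overlapping primitives; coordinates are from the bounding-box lower-left.
Web: 0.4 × 6.4, A = 2.56 in², y = 3.2 in, Ī = 8.7381 in⁴.
Top flange (beyond web): 5.2 × 0.8, A = 4.16 in², y = 6 in, Ī = 0.22187 in⁴.
Bottom flange (beyond web): 5.2 × 0.8, A = 4.16 in², y = 0.4 in, Ī = 0.22187 in⁴.
By symmetry the centroid is at mid-height, ȳ = 3.2 in.
Transfer each piece to the centroidal x-axis using Ī + A·d² with d = y − 3.2:
  web: d = 0 in → contributes +8.7381 in⁴
  top flange (beyond web): d = 2.8 in → contributes +32.836 in⁴
  bottom flange (beyond web): d = -2.8 in → contributes +32.836 in⁴
Total I = 74.411 in⁴.

I_x ≈ 74.4 in⁴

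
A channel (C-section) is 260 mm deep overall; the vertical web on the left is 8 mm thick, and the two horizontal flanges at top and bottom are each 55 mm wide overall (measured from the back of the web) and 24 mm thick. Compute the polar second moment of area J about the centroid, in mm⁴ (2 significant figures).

J ≈ 4.4 × 10⁷ mm⁴

Decompose the section into non-overlapping parts with the origin at the bottom-left of its bounding rectangle.
Web: 8 × 260, A = 2 080 mm², y = 130 mm, Ī = 11 717 333 mm⁴.
Top flange (beyond web): 47 × 24, A = 1 128 mm², y = 248 mm, Ī = 54 144 mm⁴.
Bottom flange (beyond web): 47 × 24, A = 1 128 mm², y = 12 mm, Ī = 54 144 mm⁴.
By symmetry the centroid is at mid-height, ȳ = 130 mm.
Transfer each piece to the centroidal x-axis using Ī + A·d² with d = y − 130:
  web: d = 0 mm → contributes +11 717 333 mm⁴
  top flange (beyond web): d = 118 mm → contributes +15 760 416 mm⁴
  bottom flange (beyond web): d = -118 mm → contributes +15 760 416 mm⁴
Total I = 43 238 165 mm⁴.
For the y-axis: x̄ = 18.31 mm.
Repeating about the centroidal y-axis gives I_y = 1 244 810 mm⁴.
Polar second moment: J = I_x + I_y = 44 482 975 mm⁴.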